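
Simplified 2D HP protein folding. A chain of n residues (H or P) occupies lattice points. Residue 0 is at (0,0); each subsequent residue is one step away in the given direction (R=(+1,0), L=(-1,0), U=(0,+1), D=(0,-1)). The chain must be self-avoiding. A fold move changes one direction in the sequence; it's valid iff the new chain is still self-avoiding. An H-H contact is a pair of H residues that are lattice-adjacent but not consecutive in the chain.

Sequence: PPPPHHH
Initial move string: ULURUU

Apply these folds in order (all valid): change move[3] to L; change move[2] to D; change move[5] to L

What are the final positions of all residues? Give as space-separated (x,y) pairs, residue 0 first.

Initial moves: ULURUU
Fold: move[3]->L => ULULUU (positions: [(0, 0), (0, 1), (-1, 1), (-1, 2), (-2, 2), (-2, 3), (-2, 4)])
Fold: move[2]->D => ULDLUU (positions: [(0, 0), (0, 1), (-1, 1), (-1, 0), (-2, 0), (-2, 1), (-2, 2)])
Fold: move[5]->L => ULDLUL (positions: [(0, 0), (0, 1), (-1, 1), (-1, 0), (-2, 0), (-2, 1), (-3, 1)])

Answer: (0,0) (0,1) (-1,1) (-1,0) (-2,0) (-2,1) (-3,1)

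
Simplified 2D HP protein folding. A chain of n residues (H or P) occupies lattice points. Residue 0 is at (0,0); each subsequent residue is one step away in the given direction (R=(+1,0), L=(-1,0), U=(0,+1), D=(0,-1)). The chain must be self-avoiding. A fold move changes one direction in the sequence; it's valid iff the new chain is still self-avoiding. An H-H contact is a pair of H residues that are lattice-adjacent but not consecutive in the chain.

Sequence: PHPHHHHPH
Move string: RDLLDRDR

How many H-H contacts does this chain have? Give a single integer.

Positions: [(0, 0), (1, 0), (1, -1), (0, -1), (-1, -1), (-1, -2), (0, -2), (0, -3), (1, -3)]
H-H contact: residue 3 @(0,-1) - residue 6 @(0, -2)

Answer: 1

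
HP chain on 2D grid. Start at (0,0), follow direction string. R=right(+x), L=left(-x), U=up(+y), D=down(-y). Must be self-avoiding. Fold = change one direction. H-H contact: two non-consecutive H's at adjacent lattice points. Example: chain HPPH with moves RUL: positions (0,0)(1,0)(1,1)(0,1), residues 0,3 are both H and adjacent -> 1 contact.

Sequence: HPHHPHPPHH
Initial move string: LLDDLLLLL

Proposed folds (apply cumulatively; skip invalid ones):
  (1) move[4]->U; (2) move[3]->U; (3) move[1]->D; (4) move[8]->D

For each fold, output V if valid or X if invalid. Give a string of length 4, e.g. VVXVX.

Initial: LLDDLLLLL -> [(0, 0), (-1, 0), (-2, 0), (-2, -1), (-2, -2), (-3, -2), (-4, -2), (-5, -2), (-6, -2), (-7, -2)]
Fold 1: move[4]->U => LLDDULLLL INVALID (collision), skipped
Fold 2: move[3]->U => LLDULLLLL INVALID (collision), skipped
Fold 3: move[1]->D => LDDDLLLLL VALID
Fold 4: move[8]->D => LDDDLLLLD VALID

Answer: XXVV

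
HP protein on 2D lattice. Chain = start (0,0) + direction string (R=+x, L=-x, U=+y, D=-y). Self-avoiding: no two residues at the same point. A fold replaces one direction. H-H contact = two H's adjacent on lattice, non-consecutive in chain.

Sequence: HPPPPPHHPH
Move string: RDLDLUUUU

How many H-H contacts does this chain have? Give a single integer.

Answer: 1

Derivation:
Positions: [(0, 0), (1, 0), (1, -1), (0, -1), (0, -2), (-1, -2), (-1, -1), (-1, 0), (-1, 1), (-1, 2)]
H-H contact: residue 0 @(0,0) - residue 7 @(-1, 0)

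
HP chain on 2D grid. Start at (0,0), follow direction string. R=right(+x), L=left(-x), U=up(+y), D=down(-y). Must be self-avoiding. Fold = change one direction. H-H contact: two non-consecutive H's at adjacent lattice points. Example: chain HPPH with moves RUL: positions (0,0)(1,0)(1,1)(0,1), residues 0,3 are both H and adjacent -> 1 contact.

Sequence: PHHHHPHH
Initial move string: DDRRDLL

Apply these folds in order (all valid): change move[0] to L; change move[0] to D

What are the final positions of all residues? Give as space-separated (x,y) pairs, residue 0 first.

Initial moves: DDRRDLL
Fold: move[0]->L => LDRRDLL (positions: [(0, 0), (-1, 0), (-1, -1), (0, -1), (1, -1), (1, -2), (0, -2), (-1, -2)])
Fold: move[0]->D => DDRRDLL (positions: [(0, 0), (0, -1), (0, -2), (1, -2), (2, -2), (2, -3), (1, -3), (0, -3)])

Answer: (0,0) (0,-1) (0,-2) (1,-2) (2,-2) (2,-3) (1,-3) (0,-3)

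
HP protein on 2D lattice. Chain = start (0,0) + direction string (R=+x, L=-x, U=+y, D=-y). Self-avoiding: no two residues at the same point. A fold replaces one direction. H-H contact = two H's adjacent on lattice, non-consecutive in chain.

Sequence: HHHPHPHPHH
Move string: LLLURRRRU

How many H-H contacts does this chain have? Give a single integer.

Answer: 1

Derivation:
Positions: [(0, 0), (-1, 0), (-2, 0), (-3, 0), (-3, 1), (-2, 1), (-1, 1), (0, 1), (1, 1), (1, 2)]
H-H contact: residue 1 @(-1,0) - residue 6 @(-1, 1)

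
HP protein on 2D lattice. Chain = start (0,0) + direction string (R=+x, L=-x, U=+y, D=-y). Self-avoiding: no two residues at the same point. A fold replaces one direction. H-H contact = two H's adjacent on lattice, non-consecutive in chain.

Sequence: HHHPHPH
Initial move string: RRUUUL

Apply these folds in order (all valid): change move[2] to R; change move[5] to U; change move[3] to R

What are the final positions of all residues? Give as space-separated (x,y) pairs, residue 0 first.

Initial moves: RRUUUL
Fold: move[2]->R => RRRUUL (positions: [(0, 0), (1, 0), (2, 0), (3, 0), (3, 1), (3, 2), (2, 2)])
Fold: move[5]->U => RRRUUU (positions: [(0, 0), (1, 0), (2, 0), (3, 0), (3, 1), (3, 2), (3, 3)])
Fold: move[3]->R => RRRRUU (positions: [(0, 0), (1, 0), (2, 0), (3, 0), (4, 0), (4, 1), (4, 2)])

Answer: (0,0) (1,0) (2,0) (3,0) (4,0) (4,1) (4,2)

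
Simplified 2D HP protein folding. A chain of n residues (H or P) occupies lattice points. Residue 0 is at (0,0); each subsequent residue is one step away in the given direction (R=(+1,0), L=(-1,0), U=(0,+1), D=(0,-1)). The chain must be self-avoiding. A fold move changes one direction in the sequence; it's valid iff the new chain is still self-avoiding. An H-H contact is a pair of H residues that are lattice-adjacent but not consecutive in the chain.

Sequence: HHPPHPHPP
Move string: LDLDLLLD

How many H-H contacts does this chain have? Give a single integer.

Answer: 0

Derivation:
Positions: [(0, 0), (-1, 0), (-1, -1), (-2, -1), (-2, -2), (-3, -2), (-4, -2), (-5, -2), (-5, -3)]
No H-H contacts found.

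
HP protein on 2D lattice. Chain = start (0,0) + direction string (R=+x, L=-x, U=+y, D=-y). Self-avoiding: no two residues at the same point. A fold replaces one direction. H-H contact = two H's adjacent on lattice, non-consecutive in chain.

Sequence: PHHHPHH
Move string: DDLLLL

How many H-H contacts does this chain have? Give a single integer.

Answer: 0

Derivation:
Positions: [(0, 0), (0, -1), (0, -2), (-1, -2), (-2, -2), (-3, -2), (-4, -2)]
No H-H contacts found.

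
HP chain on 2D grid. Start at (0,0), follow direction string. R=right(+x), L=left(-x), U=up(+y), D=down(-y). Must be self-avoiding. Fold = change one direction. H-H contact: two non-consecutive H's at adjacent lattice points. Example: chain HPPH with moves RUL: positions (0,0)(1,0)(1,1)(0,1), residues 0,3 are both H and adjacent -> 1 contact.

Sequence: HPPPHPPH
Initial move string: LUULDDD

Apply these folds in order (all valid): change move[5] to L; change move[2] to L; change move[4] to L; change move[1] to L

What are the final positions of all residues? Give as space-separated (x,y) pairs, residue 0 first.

Initial moves: LUULDDD
Fold: move[5]->L => LUULDLD (positions: [(0, 0), (-1, 0), (-1, 1), (-1, 2), (-2, 2), (-2, 1), (-3, 1), (-3, 0)])
Fold: move[2]->L => LULLDLD (positions: [(0, 0), (-1, 0), (-1, 1), (-2, 1), (-3, 1), (-3, 0), (-4, 0), (-4, -1)])
Fold: move[4]->L => LULLLLD (positions: [(0, 0), (-1, 0), (-1, 1), (-2, 1), (-3, 1), (-4, 1), (-5, 1), (-5, 0)])
Fold: move[1]->L => LLLLLLD (positions: [(0, 0), (-1, 0), (-2, 0), (-3, 0), (-4, 0), (-5, 0), (-6, 0), (-6, -1)])

Answer: (0,0) (-1,0) (-2,0) (-3,0) (-4,0) (-5,0) (-6,0) (-6,-1)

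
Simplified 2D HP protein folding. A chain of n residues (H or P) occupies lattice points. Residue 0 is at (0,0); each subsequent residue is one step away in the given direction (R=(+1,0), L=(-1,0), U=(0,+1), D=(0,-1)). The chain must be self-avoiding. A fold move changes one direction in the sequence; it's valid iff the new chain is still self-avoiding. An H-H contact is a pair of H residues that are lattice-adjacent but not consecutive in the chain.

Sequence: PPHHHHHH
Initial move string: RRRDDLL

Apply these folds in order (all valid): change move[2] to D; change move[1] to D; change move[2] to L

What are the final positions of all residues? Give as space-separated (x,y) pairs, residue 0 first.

Initial moves: RRRDDLL
Fold: move[2]->D => RRDDDLL (positions: [(0, 0), (1, 0), (2, 0), (2, -1), (2, -2), (2, -3), (1, -3), (0, -3)])
Fold: move[1]->D => RDDDDLL (positions: [(0, 0), (1, 0), (1, -1), (1, -2), (1, -3), (1, -4), (0, -4), (-1, -4)])
Fold: move[2]->L => RDLDDLL (positions: [(0, 0), (1, 0), (1, -1), (0, -1), (0, -2), (0, -3), (-1, -3), (-2, -3)])

Answer: (0,0) (1,0) (1,-1) (0,-1) (0,-2) (0,-3) (-1,-3) (-2,-3)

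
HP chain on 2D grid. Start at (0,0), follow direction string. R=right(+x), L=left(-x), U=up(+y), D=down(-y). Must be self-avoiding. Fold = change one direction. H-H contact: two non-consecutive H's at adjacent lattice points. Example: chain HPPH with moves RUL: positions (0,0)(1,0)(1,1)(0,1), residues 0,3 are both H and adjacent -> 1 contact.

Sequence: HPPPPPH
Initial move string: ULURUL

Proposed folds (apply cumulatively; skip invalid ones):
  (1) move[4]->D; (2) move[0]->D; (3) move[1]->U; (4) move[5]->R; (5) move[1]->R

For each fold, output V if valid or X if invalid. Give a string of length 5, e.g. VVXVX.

Answer: XXVVV

Derivation:
Initial: ULURUL -> [(0, 0), (0, 1), (-1, 1), (-1, 2), (0, 2), (0, 3), (-1, 3)]
Fold 1: move[4]->D => ULURDL INVALID (collision), skipped
Fold 2: move[0]->D => DLURUL INVALID (collision), skipped
Fold 3: move[1]->U => UUURUL VALID
Fold 4: move[5]->R => UUURUR VALID
Fold 5: move[1]->R => URURUR VALID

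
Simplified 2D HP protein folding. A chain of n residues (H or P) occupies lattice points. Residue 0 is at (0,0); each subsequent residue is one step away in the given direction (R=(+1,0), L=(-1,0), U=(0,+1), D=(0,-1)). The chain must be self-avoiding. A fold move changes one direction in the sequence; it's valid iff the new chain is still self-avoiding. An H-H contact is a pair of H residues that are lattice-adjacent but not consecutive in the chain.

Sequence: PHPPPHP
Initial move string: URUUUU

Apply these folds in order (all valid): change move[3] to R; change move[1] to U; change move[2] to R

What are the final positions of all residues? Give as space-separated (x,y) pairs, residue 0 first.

Answer: (0,0) (0,1) (0,2) (1,2) (2,2) (2,3) (2,4)

Derivation:
Initial moves: URUUUU
Fold: move[3]->R => URURUU (positions: [(0, 0), (0, 1), (1, 1), (1, 2), (2, 2), (2, 3), (2, 4)])
Fold: move[1]->U => UUURUU (positions: [(0, 0), (0, 1), (0, 2), (0, 3), (1, 3), (1, 4), (1, 5)])
Fold: move[2]->R => UURRUU (positions: [(0, 0), (0, 1), (0, 2), (1, 2), (2, 2), (2, 3), (2, 4)])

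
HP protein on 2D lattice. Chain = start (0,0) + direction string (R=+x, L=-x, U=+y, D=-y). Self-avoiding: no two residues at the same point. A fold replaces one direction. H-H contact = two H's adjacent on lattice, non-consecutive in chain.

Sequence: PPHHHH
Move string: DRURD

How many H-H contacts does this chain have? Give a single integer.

Answer: 1

Derivation:
Positions: [(0, 0), (0, -1), (1, -1), (1, 0), (2, 0), (2, -1)]
H-H contact: residue 2 @(1,-1) - residue 5 @(2, -1)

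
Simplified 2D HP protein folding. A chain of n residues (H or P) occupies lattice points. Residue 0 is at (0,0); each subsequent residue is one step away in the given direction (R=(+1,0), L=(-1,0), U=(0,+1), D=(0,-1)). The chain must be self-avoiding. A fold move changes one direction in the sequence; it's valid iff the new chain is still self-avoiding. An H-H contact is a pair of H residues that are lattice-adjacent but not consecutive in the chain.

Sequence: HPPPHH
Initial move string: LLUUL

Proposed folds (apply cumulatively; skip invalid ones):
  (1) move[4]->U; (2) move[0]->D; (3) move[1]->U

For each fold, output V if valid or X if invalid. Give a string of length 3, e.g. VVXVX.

Initial: LLUUL -> [(0, 0), (-1, 0), (-2, 0), (-2, 1), (-2, 2), (-3, 2)]
Fold 1: move[4]->U => LLUUU VALID
Fold 2: move[0]->D => DLUUU VALID
Fold 3: move[1]->U => DUUUU INVALID (collision), skipped

Answer: VVX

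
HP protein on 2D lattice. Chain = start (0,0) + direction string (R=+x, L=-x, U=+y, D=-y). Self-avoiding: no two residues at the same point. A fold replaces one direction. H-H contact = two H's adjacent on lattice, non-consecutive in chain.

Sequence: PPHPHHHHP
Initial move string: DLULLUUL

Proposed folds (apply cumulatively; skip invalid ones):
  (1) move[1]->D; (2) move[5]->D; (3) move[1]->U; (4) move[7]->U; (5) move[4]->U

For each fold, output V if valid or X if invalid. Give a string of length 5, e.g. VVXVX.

Answer: XXXVV

Derivation:
Initial: DLULLUUL -> [(0, 0), (0, -1), (-1, -1), (-1, 0), (-2, 0), (-3, 0), (-3, 1), (-3, 2), (-4, 2)]
Fold 1: move[1]->D => DDULLUUL INVALID (collision), skipped
Fold 2: move[5]->D => DLULLDUL INVALID (collision), skipped
Fold 3: move[1]->U => DUULLUUL INVALID (collision), skipped
Fold 4: move[7]->U => DLULLUUU VALID
Fold 5: move[4]->U => DLULUUUU VALID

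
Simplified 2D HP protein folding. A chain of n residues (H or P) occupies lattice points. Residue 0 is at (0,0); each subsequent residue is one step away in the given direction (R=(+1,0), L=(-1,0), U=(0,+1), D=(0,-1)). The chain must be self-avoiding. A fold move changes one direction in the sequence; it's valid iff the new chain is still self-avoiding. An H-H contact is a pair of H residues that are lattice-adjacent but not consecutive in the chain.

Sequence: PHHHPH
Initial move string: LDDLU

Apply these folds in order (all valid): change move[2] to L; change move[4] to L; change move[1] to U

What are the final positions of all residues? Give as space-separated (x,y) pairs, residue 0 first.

Answer: (0,0) (-1,0) (-1,1) (-2,1) (-3,1) (-4,1)

Derivation:
Initial moves: LDDLU
Fold: move[2]->L => LDLLU (positions: [(0, 0), (-1, 0), (-1, -1), (-2, -1), (-3, -1), (-3, 0)])
Fold: move[4]->L => LDLLL (positions: [(0, 0), (-1, 0), (-1, -1), (-2, -1), (-3, -1), (-4, -1)])
Fold: move[1]->U => LULLL (positions: [(0, 0), (-1, 0), (-1, 1), (-2, 1), (-3, 1), (-4, 1)])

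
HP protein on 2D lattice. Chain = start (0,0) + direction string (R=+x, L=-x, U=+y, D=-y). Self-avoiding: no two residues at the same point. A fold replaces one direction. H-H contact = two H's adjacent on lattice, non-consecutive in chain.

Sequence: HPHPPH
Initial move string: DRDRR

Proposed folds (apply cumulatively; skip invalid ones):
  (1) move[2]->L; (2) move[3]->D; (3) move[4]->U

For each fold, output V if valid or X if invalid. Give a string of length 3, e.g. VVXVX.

Initial: DRDRR -> [(0, 0), (0, -1), (1, -1), (1, -2), (2, -2), (3, -2)]
Fold 1: move[2]->L => DRLRR INVALID (collision), skipped
Fold 2: move[3]->D => DRDDR VALID
Fold 3: move[4]->U => DRDDU INVALID (collision), skipped

Answer: XVX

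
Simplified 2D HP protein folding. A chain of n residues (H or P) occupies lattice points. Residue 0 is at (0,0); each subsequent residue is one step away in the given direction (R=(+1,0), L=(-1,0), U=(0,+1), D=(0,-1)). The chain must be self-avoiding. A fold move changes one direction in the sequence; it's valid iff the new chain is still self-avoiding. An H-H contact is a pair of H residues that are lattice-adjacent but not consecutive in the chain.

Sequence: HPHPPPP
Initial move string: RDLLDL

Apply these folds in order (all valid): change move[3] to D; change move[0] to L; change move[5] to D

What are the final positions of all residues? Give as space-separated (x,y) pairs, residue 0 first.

Answer: (0,0) (-1,0) (-1,-1) (-2,-1) (-2,-2) (-2,-3) (-2,-4)

Derivation:
Initial moves: RDLLDL
Fold: move[3]->D => RDLDDL (positions: [(0, 0), (1, 0), (1, -1), (0, -1), (0, -2), (0, -3), (-1, -3)])
Fold: move[0]->L => LDLDDL (positions: [(0, 0), (-1, 0), (-1, -1), (-2, -1), (-2, -2), (-2, -3), (-3, -3)])
Fold: move[5]->D => LDLDDD (positions: [(0, 0), (-1, 0), (-1, -1), (-2, -1), (-2, -2), (-2, -3), (-2, -4)])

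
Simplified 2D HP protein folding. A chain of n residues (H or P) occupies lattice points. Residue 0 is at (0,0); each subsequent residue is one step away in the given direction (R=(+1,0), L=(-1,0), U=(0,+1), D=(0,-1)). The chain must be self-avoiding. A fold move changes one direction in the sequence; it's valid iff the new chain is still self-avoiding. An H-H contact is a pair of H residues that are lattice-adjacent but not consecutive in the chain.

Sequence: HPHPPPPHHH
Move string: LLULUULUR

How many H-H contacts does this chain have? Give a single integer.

Answer: 0

Derivation:
Positions: [(0, 0), (-1, 0), (-2, 0), (-2, 1), (-3, 1), (-3, 2), (-3, 3), (-4, 3), (-4, 4), (-3, 4)]
No H-H contacts found.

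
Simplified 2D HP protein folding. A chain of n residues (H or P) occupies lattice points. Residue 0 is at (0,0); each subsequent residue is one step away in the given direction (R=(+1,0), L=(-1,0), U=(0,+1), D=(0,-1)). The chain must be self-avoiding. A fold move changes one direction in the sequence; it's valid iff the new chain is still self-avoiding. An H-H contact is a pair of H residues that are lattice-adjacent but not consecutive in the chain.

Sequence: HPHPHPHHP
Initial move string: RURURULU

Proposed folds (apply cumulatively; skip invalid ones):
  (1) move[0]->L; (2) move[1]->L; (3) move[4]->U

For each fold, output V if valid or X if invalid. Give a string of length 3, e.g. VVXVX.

Answer: VXV

Derivation:
Initial: RURURULU -> [(0, 0), (1, 0), (1, 1), (2, 1), (2, 2), (3, 2), (3, 3), (2, 3), (2, 4)]
Fold 1: move[0]->L => LURURULU VALID
Fold 2: move[1]->L => LLRURULU INVALID (collision), skipped
Fold 3: move[4]->U => LURUUULU VALID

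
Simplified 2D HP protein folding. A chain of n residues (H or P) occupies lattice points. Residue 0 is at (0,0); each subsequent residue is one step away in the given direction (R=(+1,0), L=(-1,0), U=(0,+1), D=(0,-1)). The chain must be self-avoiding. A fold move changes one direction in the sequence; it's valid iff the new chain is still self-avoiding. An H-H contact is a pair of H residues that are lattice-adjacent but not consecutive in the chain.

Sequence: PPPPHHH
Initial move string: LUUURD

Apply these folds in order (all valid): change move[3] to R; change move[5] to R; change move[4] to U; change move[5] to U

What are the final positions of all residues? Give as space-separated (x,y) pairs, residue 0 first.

Answer: (0,0) (-1,0) (-1,1) (-1,2) (0,2) (0,3) (0,4)

Derivation:
Initial moves: LUUURD
Fold: move[3]->R => LUURRD (positions: [(0, 0), (-1, 0), (-1, 1), (-1, 2), (0, 2), (1, 2), (1, 1)])
Fold: move[5]->R => LUURRR (positions: [(0, 0), (-1, 0), (-1, 1), (-1, 2), (0, 2), (1, 2), (2, 2)])
Fold: move[4]->U => LUURUR (positions: [(0, 0), (-1, 0), (-1, 1), (-1, 2), (0, 2), (0, 3), (1, 3)])
Fold: move[5]->U => LUURUU (positions: [(0, 0), (-1, 0), (-1, 1), (-1, 2), (0, 2), (0, 3), (0, 4)])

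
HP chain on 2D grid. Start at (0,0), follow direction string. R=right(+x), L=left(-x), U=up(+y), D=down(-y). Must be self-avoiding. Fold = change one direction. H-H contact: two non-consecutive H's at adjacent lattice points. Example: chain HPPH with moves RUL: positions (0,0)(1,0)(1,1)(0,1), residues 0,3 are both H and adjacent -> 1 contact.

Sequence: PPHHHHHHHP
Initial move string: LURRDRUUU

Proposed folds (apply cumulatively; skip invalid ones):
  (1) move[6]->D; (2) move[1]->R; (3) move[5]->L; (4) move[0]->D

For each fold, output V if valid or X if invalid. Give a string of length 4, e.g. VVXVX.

Answer: XXXX

Derivation:
Initial: LURRDRUUU -> [(0, 0), (-1, 0), (-1, 1), (0, 1), (1, 1), (1, 0), (2, 0), (2, 1), (2, 2), (2, 3)]
Fold 1: move[6]->D => LURRDRDUU INVALID (collision), skipped
Fold 2: move[1]->R => LRRRDRUUU INVALID (collision), skipped
Fold 3: move[5]->L => LURRDLUUU INVALID (collision), skipped
Fold 4: move[0]->D => DURRDRUUU INVALID (collision), skipped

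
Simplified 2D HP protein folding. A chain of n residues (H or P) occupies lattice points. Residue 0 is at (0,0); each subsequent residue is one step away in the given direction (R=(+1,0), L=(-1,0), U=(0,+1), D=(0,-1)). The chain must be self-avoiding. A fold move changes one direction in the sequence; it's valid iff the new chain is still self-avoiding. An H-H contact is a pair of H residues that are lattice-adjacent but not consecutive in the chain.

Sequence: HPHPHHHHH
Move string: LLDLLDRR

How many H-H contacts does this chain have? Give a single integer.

Answer: 1

Derivation:
Positions: [(0, 0), (-1, 0), (-2, 0), (-2, -1), (-3, -1), (-4, -1), (-4, -2), (-3, -2), (-2, -2)]
H-H contact: residue 4 @(-3,-1) - residue 7 @(-3, -2)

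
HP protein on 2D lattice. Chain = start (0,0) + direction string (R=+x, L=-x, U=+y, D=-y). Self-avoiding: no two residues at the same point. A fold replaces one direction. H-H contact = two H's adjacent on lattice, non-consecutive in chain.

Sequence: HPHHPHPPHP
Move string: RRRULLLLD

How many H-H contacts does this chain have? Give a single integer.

Answer: 1

Derivation:
Positions: [(0, 0), (1, 0), (2, 0), (3, 0), (3, 1), (2, 1), (1, 1), (0, 1), (-1, 1), (-1, 0)]
H-H contact: residue 2 @(2,0) - residue 5 @(2, 1)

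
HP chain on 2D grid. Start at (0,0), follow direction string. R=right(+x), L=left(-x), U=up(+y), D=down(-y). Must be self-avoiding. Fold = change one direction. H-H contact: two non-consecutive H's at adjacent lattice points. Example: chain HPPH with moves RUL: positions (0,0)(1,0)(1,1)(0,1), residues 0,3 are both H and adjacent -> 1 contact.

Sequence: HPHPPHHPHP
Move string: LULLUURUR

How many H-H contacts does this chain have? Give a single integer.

Answer: 0

Derivation:
Positions: [(0, 0), (-1, 0), (-1, 1), (-2, 1), (-3, 1), (-3, 2), (-3, 3), (-2, 3), (-2, 4), (-1, 4)]
No H-H contacts found.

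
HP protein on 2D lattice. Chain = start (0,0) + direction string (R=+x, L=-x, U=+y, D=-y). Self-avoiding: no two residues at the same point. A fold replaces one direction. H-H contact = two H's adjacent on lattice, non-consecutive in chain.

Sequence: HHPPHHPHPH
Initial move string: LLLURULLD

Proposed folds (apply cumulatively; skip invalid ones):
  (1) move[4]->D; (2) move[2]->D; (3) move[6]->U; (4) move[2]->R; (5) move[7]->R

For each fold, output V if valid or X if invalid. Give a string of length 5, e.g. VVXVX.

Answer: XXVXV

Derivation:
Initial: LLLURULLD -> [(0, 0), (-1, 0), (-2, 0), (-3, 0), (-3, 1), (-2, 1), (-2, 2), (-3, 2), (-4, 2), (-4, 1)]
Fold 1: move[4]->D => LLLUDULLD INVALID (collision), skipped
Fold 2: move[2]->D => LLDURULLD INVALID (collision), skipped
Fold 3: move[6]->U => LLLURUULD VALID
Fold 4: move[2]->R => LLRURUULD INVALID (collision), skipped
Fold 5: move[7]->R => LLLURUURD VALID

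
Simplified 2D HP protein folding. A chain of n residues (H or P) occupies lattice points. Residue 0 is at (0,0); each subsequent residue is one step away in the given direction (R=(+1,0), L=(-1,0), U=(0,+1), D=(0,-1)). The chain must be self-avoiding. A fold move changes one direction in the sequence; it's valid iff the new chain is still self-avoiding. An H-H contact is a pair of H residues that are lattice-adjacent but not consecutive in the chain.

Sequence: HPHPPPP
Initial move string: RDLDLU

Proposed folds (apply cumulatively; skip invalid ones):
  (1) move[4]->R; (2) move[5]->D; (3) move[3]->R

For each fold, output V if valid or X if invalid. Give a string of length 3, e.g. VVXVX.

Answer: XVX

Derivation:
Initial: RDLDLU -> [(0, 0), (1, 0), (1, -1), (0, -1), (0, -2), (-1, -2), (-1, -1)]
Fold 1: move[4]->R => RDLDRU INVALID (collision), skipped
Fold 2: move[5]->D => RDLDLD VALID
Fold 3: move[3]->R => RDLRLD INVALID (collision), skipped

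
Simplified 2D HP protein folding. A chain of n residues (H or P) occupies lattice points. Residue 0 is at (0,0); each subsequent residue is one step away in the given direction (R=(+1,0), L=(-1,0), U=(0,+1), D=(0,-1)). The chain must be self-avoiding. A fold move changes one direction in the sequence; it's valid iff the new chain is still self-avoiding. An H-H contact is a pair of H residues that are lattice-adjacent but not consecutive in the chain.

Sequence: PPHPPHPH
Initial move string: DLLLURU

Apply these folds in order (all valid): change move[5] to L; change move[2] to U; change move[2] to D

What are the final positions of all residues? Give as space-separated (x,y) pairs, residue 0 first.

Initial moves: DLLLURU
Fold: move[5]->L => DLLLULU (positions: [(0, 0), (0, -1), (-1, -1), (-2, -1), (-3, -1), (-3, 0), (-4, 0), (-4, 1)])
Fold: move[2]->U => DLULULU (positions: [(0, 0), (0, -1), (-1, -1), (-1, 0), (-2, 0), (-2, 1), (-3, 1), (-3, 2)])
Fold: move[2]->D => DLDLULU (positions: [(0, 0), (0, -1), (-1, -1), (-1, -2), (-2, -2), (-2, -1), (-3, -1), (-3, 0)])

Answer: (0,0) (0,-1) (-1,-1) (-1,-2) (-2,-2) (-2,-1) (-3,-1) (-3,0)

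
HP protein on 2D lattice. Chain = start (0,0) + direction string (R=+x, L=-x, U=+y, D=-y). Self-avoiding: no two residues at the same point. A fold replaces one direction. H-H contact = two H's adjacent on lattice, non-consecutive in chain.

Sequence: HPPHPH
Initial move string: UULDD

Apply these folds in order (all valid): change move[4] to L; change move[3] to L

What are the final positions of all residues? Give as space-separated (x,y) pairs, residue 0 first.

Initial moves: UULDD
Fold: move[4]->L => UULDL (positions: [(0, 0), (0, 1), (0, 2), (-1, 2), (-1, 1), (-2, 1)])
Fold: move[3]->L => UULLL (positions: [(0, 0), (0, 1), (0, 2), (-1, 2), (-2, 2), (-3, 2)])

Answer: (0,0) (0,1) (0,2) (-1,2) (-2,2) (-3,2)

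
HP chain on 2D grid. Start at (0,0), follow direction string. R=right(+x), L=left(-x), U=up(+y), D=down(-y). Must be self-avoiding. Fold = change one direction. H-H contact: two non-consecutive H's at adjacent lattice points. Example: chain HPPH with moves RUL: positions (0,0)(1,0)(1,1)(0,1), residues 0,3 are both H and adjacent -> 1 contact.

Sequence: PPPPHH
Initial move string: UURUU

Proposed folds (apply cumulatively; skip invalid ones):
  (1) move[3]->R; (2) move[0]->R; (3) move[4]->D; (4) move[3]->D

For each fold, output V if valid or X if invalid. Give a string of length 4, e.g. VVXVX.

Answer: VVVV

Derivation:
Initial: UURUU -> [(0, 0), (0, 1), (0, 2), (1, 2), (1, 3), (1, 4)]
Fold 1: move[3]->R => UURRU VALID
Fold 2: move[0]->R => RURRU VALID
Fold 3: move[4]->D => RURRD VALID
Fold 4: move[3]->D => RURDD VALID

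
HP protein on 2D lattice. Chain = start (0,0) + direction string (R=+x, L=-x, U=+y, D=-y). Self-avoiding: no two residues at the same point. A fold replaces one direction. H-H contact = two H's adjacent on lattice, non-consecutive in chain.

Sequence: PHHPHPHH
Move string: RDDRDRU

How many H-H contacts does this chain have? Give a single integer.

Answer: 1

Derivation:
Positions: [(0, 0), (1, 0), (1, -1), (1, -2), (2, -2), (2, -3), (3, -3), (3, -2)]
H-H contact: residue 4 @(2,-2) - residue 7 @(3, -2)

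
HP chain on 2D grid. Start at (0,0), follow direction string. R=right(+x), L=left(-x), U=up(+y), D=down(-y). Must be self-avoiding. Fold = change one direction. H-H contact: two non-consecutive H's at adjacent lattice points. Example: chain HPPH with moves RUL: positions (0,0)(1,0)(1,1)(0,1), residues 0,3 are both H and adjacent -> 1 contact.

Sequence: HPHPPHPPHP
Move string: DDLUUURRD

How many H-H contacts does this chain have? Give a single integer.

Answer: 1

Derivation:
Positions: [(0, 0), (0, -1), (0, -2), (-1, -2), (-1, -1), (-1, 0), (-1, 1), (0, 1), (1, 1), (1, 0)]
H-H contact: residue 0 @(0,0) - residue 5 @(-1, 0)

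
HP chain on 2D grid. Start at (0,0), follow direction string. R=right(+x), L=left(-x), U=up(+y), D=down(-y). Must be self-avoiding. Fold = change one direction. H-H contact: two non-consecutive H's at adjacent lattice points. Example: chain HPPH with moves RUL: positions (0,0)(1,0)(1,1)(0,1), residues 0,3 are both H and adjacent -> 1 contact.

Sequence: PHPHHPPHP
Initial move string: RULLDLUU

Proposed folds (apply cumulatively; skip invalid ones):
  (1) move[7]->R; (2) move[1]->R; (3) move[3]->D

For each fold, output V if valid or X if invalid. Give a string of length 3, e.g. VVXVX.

Answer: XXX

Derivation:
Initial: RULLDLUU -> [(0, 0), (1, 0), (1, 1), (0, 1), (-1, 1), (-1, 0), (-2, 0), (-2, 1), (-2, 2)]
Fold 1: move[7]->R => RULLDLUR INVALID (collision), skipped
Fold 2: move[1]->R => RRLLDLUU INVALID (collision), skipped
Fold 3: move[3]->D => RULDDLUU INVALID (collision), skipped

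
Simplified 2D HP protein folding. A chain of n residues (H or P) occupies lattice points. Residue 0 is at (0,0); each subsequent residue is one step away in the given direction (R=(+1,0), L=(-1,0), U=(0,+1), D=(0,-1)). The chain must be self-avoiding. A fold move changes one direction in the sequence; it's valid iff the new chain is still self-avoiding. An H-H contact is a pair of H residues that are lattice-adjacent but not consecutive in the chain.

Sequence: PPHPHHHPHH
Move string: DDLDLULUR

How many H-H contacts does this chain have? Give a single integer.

Answer: 1

Derivation:
Positions: [(0, 0), (0, -1), (0, -2), (-1, -2), (-1, -3), (-2, -3), (-2, -2), (-3, -2), (-3, -1), (-2, -1)]
H-H contact: residue 6 @(-2,-2) - residue 9 @(-2, -1)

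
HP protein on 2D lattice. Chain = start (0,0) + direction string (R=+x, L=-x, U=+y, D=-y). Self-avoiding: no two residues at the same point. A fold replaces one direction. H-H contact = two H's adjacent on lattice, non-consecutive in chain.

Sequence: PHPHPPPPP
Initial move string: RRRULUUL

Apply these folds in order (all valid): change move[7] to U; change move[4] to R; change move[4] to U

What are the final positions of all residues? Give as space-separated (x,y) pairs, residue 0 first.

Answer: (0,0) (1,0) (2,0) (3,0) (3,1) (3,2) (3,3) (3,4) (3,5)

Derivation:
Initial moves: RRRULUUL
Fold: move[7]->U => RRRULUUU (positions: [(0, 0), (1, 0), (2, 0), (3, 0), (3, 1), (2, 1), (2, 2), (2, 3), (2, 4)])
Fold: move[4]->R => RRRURUUU (positions: [(0, 0), (1, 0), (2, 0), (3, 0), (3, 1), (4, 1), (4, 2), (4, 3), (4, 4)])
Fold: move[4]->U => RRRUUUUU (positions: [(0, 0), (1, 0), (2, 0), (3, 0), (3, 1), (3, 2), (3, 3), (3, 4), (3, 5)])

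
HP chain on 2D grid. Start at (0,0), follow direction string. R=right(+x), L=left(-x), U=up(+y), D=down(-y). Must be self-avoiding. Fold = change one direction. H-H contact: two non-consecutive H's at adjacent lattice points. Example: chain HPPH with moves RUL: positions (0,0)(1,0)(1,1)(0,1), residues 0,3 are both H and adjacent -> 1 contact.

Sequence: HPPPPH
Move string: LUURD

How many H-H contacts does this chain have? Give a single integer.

Positions: [(0, 0), (-1, 0), (-1, 1), (-1, 2), (0, 2), (0, 1)]
H-H contact: residue 0 @(0,0) - residue 5 @(0, 1)

Answer: 1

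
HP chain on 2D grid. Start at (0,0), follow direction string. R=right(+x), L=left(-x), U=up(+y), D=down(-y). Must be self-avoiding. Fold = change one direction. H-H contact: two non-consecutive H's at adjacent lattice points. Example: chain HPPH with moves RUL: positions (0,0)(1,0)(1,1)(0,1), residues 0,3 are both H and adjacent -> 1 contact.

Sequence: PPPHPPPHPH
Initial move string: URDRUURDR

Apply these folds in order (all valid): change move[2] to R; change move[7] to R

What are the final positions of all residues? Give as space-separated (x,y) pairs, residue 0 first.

Answer: (0,0) (0,1) (1,1) (2,1) (3,1) (3,2) (3,3) (4,3) (5,3) (6,3)

Derivation:
Initial moves: URDRUURDR
Fold: move[2]->R => URRRUURDR (positions: [(0, 0), (0, 1), (1, 1), (2, 1), (3, 1), (3, 2), (3, 3), (4, 3), (4, 2), (5, 2)])
Fold: move[7]->R => URRRUURRR (positions: [(0, 0), (0, 1), (1, 1), (2, 1), (3, 1), (3, 2), (3, 3), (4, 3), (5, 3), (6, 3)])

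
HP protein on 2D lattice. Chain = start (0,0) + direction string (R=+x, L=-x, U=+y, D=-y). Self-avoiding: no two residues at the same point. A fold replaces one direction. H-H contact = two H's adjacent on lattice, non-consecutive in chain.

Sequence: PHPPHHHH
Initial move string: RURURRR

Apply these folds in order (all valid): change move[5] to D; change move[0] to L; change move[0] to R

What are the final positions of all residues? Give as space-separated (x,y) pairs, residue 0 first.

Answer: (0,0) (1,0) (1,1) (2,1) (2,2) (3,2) (3,1) (4,1)

Derivation:
Initial moves: RURURRR
Fold: move[5]->D => RURURDR (positions: [(0, 0), (1, 0), (1, 1), (2, 1), (2, 2), (3, 2), (3, 1), (4, 1)])
Fold: move[0]->L => LURURDR (positions: [(0, 0), (-1, 0), (-1, 1), (0, 1), (0, 2), (1, 2), (1, 1), (2, 1)])
Fold: move[0]->R => RURURDR (positions: [(0, 0), (1, 0), (1, 1), (2, 1), (2, 2), (3, 2), (3, 1), (4, 1)])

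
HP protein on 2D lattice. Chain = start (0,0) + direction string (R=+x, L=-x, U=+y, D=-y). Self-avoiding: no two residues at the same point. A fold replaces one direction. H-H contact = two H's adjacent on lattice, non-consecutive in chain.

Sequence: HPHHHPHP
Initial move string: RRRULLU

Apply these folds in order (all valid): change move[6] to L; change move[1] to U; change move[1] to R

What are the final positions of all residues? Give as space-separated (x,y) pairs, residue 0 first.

Answer: (0,0) (1,0) (2,0) (3,0) (3,1) (2,1) (1,1) (0,1)

Derivation:
Initial moves: RRRULLU
Fold: move[6]->L => RRRULLL (positions: [(0, 0), (1, 0), (2, 0), (3, 0), (3, 1), (2, 1), (1, 1), (0, 1)])
Fold: move[1]->U => RURULLL (positions: [(0, 0), (1, 0), (1, 1), (2, 1), (2, 2), (1, 2), (0, 2), (-1, 2)])
Fold: move[1]->R => RRRULLL (positions: [(0, 0), (1, 0), (2, 0), (3, 0), (3, 1), (2, 1), (1, 1), (0, 1)])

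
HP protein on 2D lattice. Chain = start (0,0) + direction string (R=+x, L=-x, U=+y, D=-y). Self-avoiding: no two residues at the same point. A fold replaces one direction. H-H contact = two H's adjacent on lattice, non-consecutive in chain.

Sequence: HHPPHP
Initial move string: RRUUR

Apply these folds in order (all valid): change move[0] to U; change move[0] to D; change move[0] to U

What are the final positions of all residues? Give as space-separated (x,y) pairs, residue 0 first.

Answer: (0,0) (0,1) (1,1) (1,2) (1,3) (2,3)

Derivation:
Initial moves: RRUUR
Fold: move[0]->U => URUUR (positions: [(0, 0), (0, 1), (1, 1), (1, 2), (1, 3), (2, 3)])
Fold: move[0]->D => DRUUR (positions: [(0, 0), (0, -1), (1, -1), (1, 0), (1, 1), (2, 1)])
Fold: move[0]->U => URUUR (positions: [(0, 0), (0, 1), (1, 1), (1, 2), (1, 3), (2, 3)])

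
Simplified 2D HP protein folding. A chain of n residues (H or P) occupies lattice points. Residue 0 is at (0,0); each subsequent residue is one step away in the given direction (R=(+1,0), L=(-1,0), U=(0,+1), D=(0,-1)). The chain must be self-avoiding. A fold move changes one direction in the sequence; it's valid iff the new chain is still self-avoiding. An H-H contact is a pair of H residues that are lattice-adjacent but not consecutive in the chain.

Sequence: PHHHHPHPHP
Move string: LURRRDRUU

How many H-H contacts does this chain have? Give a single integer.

Answer: 0

Derivation:
Positions: [(0, 0), (-1, 0), (-1, 1), (0, 1), (1, 1), (2, 1), (2, 0), (3, 0), (3, 1), (3, 2)]
No H-H contacts found.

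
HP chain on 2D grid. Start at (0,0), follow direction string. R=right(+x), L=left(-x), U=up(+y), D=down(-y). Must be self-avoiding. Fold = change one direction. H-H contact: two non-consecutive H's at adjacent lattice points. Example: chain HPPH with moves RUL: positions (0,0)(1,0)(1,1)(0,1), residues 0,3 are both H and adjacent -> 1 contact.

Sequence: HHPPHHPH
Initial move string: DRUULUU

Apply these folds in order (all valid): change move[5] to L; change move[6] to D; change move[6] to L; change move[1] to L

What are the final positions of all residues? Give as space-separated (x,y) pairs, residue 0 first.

Initial moves: DRUULUU
Fold: move[5]->L => DRUULLU (positions: [(0, 0), (0, -1), (1, -1), (1, 0), (1, 1), (0, 1), (-1, 1), (-1, 2)])
Fold: move[6]->D => DRUULLD (positions: [(0, 0), (0, -1), (1, -1), (1, 0), (1, 1), (0, 1), (-1, 1), (-1, 0)])
Fold: move[6]->L => DRUULLL (positions: [(0, 0), (0, -1), (1, -1), (1, 0), (1, 1), (0, 1), (-1, 1), (-2, 1)])
Fold: move[1]->L => DLUULLL (positions: [(0, 0), (0, -1), (-1, -1), (-1, 0), (-1, 1), (-2, 1), (-3, 1), (-4, 1)])

Answer: (0,0) (0,-1) (-1,-1) (-1,0) (-1,1) (-2,1) (-3,1) (-4,1)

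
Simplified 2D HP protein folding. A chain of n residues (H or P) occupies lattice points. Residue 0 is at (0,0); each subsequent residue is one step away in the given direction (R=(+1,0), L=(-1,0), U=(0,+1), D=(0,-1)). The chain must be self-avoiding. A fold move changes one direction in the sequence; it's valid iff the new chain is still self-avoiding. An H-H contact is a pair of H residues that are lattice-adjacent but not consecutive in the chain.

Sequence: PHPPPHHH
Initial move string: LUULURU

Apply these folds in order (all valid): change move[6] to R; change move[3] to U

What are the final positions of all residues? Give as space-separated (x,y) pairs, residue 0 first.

Initial moves: LUULURU
Fold: move[6]->R => LUULURR (positions: [(0, 0), (-1, 0), (-1, 1), (-1, 2), (-2, 2), (-2, 3), (-1, 3), (0, 3)])
Fold: move[3]->U => LUUUURR (positions: [(0, 0), (-1, 0), (-1, 1), (-1, 2), (-1, 3), (-1, 4), (0, 4), (1, 4)])

Answer: (0,0) (-1,0) (-1,1) (-1,2) (-1,3) (-1,4) (0,4) (1,4)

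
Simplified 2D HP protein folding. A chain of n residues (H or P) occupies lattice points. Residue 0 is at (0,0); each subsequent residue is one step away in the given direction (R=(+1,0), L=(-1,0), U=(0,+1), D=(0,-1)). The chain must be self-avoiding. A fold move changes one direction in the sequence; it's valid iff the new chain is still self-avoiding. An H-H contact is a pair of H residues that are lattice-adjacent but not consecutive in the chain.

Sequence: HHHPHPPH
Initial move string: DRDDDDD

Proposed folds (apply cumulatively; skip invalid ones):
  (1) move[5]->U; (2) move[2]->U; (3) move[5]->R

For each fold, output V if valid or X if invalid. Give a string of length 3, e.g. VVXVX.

Initial: DRDDDDD -> [(0, 0), (0, -1), (1, -1), (1, -2), (1, -3), (1, -4), (1, -5), (1, -6)]
Fold 1: move[5]->U => DRDDDUD INVALID (collision), skipped
Fold 2: move[2]->U => DRUDDDD INVALID (collision), skipped
Fold 3: move[5]->R => DRDDDRD VALID

Answer: XXV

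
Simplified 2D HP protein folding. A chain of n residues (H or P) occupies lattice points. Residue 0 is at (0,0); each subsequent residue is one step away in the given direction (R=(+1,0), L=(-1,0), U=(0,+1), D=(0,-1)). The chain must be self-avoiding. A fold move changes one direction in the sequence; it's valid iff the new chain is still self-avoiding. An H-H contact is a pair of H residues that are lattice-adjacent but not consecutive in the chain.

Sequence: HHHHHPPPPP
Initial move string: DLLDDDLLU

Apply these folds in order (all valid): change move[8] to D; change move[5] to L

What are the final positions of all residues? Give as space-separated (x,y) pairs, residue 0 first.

Initial moves: DLLDDDLLU
Fold: move[8]->D => DLLDDDLLD (positions: [(0, 0), (0, -1), (-1, -1), (-2, -1), (-2, -2), (-2, -3), (-2, -4), (-3, -4), (-4, -4), (-4, -5)])
Fold: move[5]->L => DLLDDLLLD (positions: [(0, 0), (0, -1), (-1, -1), (-2, -1), (-2, -2), (-2, -3), (-3, -3), (-4, -3), (-5, -3), (-5, -4)])

Answer: (0,0) (0,-1) (-1,-1) (-2,-1) (-2,-2) (-2,-3) (-3,-3) (-4,-3) (-5,-3) (-5,-4)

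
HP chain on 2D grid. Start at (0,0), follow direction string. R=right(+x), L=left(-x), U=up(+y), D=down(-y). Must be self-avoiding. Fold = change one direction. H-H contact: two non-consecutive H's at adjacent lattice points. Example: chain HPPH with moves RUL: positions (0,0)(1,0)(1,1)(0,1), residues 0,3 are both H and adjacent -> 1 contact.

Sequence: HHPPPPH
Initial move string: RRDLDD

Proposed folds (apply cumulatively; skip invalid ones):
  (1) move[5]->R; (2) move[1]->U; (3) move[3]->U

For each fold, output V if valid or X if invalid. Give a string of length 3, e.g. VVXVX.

Initial: RRDLDD -> [(0, 0), (1, 0), (2, 0), (2, -1), (1, -1), (1, -2), (1, -3)]
Fold 1: move[5]->R => RRDLDR VALID
Fold 2: move[1]->U => RUDLDR INVALID (collision), skipped
Fold 3: move[3]->U => RRDUDR INVALID (collision), skipped

Answer: VXX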